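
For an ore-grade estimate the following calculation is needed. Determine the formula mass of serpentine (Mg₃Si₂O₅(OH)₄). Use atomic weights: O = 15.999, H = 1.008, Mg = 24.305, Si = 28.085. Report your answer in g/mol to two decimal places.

277.11 g/mol

M = 3*24.305 + 2*28.085 + 9*15.999 + 4*1.008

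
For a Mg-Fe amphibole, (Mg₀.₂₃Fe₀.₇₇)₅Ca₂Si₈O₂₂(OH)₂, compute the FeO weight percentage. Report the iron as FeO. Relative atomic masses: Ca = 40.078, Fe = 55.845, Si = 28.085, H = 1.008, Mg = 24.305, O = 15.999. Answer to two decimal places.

29.62 wt%

Formula mass = 933.782 g/mol.
3.85 Fe → 3.8500 mol FeO per formula unit; M(FeO) = 71.844, so FeO mass = 276.599 g.
276.599/933.782 × 100 = 29.62 wt%.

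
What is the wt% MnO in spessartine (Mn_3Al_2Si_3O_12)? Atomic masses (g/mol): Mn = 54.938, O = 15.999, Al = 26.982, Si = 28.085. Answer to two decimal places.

42.99 wt%

M(Mn_3Al_2Si_3O_12) = 495.021 g/mol; M(MnO) = 70.937 g/mol.
Moles MnO per formula unit = 3 Mn ÷ 1 = 3.0000.
MnO fraction = (3.0000 × 70.937) / 495.021 = 212.811/495.021 = 0.4299.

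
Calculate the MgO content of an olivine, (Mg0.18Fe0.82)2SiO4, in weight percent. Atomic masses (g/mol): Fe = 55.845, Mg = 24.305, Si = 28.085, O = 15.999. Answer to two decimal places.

M((Mg0.18Fe0.82)2SiO4) = 192.417 g/mol; M(MgO) = 40.304 g/mol.
Moles MgO per formula unit = 0.36 Mg ÷ 1 = 0.3600.
MgO fraction = (0.3600 × 40.304) / 192.417 = 14.509/192.417 = 0.0754.

7.54 wt%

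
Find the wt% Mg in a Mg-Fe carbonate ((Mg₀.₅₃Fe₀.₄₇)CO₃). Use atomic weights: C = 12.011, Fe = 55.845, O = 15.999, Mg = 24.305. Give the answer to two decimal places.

Formula mass = 0.53·24.305 + 0.47·55.845 + 1·12.011 + 3·15.999 = 99.137 g/mol, of which 12.882 g is Mg.
So Mg makes up 12.882/99.137 = 0.1299 of the mass, i.e. 12.99%.

12.99 mass %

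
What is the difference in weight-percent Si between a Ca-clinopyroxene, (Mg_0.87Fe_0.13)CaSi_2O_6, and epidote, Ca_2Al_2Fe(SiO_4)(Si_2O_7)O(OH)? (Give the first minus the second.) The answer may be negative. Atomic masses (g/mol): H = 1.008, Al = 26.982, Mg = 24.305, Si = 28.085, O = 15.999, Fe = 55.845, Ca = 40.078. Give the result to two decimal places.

8.02 percentage points

Si in (Mg_0.87Fe_0.13)CaSi_2O_6: molar mass 220.647 g/mol; 2×28.085 = 56.170 g → 25.46 wt%.
Si in Ca_2Al_2Fe(SiO_4)(Si_2O_7)O(OH): molar mass 483.215 g/mol; 3×28.085 = 84.255 g → 17.44 wt%.
Difference = 25.46 − 17.44 = 8.02 percentage points.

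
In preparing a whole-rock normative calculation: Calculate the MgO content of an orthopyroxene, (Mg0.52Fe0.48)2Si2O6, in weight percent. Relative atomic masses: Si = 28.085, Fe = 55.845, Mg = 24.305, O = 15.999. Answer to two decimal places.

Molar mass of (Mg0.52Fe0.48)2Si2O6 = 1.04*24.305 + 0.96*55.845 + 2*28.085 + 6*15.999 = 231.052 g/mol.
Each formula unit contains 1.04 Mg, equivalent to 1.04/1 = 1.0400 mol MgO.
M(MgO) = 1×24.305 + 1×15.999 = 40.304 g/mol.
Mass of MgO per formula unit = 1.0400 × 40.304 = 41.916 g.
MgO wt% = 41.916 / 231.052 × 100 = 18.14%.

18.14 wt%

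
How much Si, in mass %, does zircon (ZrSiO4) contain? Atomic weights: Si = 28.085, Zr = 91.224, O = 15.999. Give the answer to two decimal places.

M(ZrSiO4) = 183.305 g/mol.
Si contributes 1 × 28.085 = 28.085 g per mole.
28.085/183.305 = 0.1532 → 15.32%.

15.32 mass %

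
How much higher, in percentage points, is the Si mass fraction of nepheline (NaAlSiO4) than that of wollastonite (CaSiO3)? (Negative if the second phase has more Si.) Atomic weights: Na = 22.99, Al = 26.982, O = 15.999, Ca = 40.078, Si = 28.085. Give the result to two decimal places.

-4.41 percentage points

Si in NaAlSiO4: molar mass 142.053 g/mol; 1×28.085 = 28.085 g → 19.77 wt%.
Si in CaSiO3: molar mass 116.160 g/mol; 1×28.085 = 28.085 g → 24.18 wt%.
Difference = 19.77 − 24.18 = -4.41 percentage points.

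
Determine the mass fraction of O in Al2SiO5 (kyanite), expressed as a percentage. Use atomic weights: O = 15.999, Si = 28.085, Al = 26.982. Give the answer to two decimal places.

49.37 mass %

Molar mass of Al2SiO5: 2×26.982 + 1×28.085 + 5×15.999 = 162.044 g/mol.
Mass of O per formula unit: 5 × 15.999 = 79.995 g.
Weight fraction O = 79.995 / 162.044 = 0.4937.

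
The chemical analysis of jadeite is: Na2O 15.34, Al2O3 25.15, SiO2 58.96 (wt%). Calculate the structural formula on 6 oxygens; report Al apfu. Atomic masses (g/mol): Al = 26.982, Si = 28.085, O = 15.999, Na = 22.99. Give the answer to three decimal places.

1.003 Al apfu

Na2O (M=61.979): mol = 0.24750; Na = 0.49500, O = 0.24750.
Al2O3 (M=101.961): mol = 0.24666; Al = 0.49332, O = 0.73998.
SiO2 (M=60.083): mol = 0.98131; Si = 0.98131, O = 1.96262.
ΣO = 2.95010; factor = 6/ΣO = 2.03383.
Al apfu = 0.49332 × 2.03383 = 1.003.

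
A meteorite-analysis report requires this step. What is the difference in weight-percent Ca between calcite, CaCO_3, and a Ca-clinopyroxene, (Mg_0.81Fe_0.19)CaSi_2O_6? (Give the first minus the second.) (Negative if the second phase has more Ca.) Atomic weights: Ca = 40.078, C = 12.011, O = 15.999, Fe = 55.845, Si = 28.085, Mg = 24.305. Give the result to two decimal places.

22.03 percentage points

M(CaCO_3) = 100.086 g/mol, so wt% Ca = 40.078/100.086 × 100 = 40.04%.
M((Mg_0.81Fe_0.19)CaSi_2O_6) = 222.540 g/mol, so wt% Ca = 40.078/222.540 × 100 = 18.01%.
40.04 − 18.01 = 22.03 pp.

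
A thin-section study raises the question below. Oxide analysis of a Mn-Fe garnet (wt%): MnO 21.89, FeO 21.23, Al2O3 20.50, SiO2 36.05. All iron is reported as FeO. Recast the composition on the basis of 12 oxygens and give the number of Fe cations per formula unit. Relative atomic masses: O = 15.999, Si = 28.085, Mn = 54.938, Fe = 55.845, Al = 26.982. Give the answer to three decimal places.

1.473 Fe apfu

MnO: 21.89/70.937 = 0.30858 mol → 0.30858 mol Mn, 0.30858 mol O.
FeO: 21.23/71.844 = 0.29550 mol → 0.29550 mol Fe, 0.29550 mol O.
Al2O3: 20.50/101.961 = 0.20106 mol → 0.40212 mol Al, 0.60318 mol O.
SiO2: 36.05/60.083 = 0.60000 mol → 0.60000 mol Si, 1.20000 mol O.
Total oxygen = 2.40726 mol. Normalization factor = 12/2.40726 = 4.98492.
Fe per 12 O = 0.29550 × 4.98492 = 1.473.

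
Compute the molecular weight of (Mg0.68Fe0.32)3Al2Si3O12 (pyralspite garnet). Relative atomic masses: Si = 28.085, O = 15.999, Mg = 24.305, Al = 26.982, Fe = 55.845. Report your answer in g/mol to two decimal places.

The formula mass is the sum 2.04×24.305 + 0.96×55.845 + 2×26.982 + 3×28.085 + 12×15.999.

433.40 g/mol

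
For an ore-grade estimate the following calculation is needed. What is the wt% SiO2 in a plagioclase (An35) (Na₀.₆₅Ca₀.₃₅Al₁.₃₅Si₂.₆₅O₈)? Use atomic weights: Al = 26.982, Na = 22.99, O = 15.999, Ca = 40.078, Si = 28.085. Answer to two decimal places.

Molar mass of Na₀.₆₅Ca₀.₃₅Al₁.₃₅Si₂.₆₅O₈ = 0.65×22.99 + 0.35×40.078 + 1.35×26.982 + 2.65×28.085 + 8×15.999 = 267.814 g/mol.
Each formula unit contains 2.65 Si, equivalent to 2.65/1 = 2.6500 mol SiO2.
M(SiO2) = 1×28.085 + 2×15.999 = 60.083 g/mol.
Mass of SiO2 per formula unit = 2.6500 × 60.083 = 159.220 g.
SiO2 wt% = 159.220 / 267.814 × 100 = 59.45%.

59.45 wt%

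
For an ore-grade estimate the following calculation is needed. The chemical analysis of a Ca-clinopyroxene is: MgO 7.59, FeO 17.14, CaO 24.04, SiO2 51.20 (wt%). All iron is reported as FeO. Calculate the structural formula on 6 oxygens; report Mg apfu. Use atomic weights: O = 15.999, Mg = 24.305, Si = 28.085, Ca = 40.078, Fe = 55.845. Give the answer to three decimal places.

MgO (M=40.304): mol = 0.18832; Mg = 0.18832, O = 0.18832.
FeO (M=71.844): mol = 0.23857; Fe = 0.23857, O = 0.23857.
CaO (M=56.077): mol = 0.42870; Ca = 0.42870, O = 0.42870.
SiO2 (M=60.083): mol = 0.85215; Si = 0.85215, O = 1.70430.
ΣO = 2.55989; factor = 6/ΣO = 2.34385.
Mg apfu = 0.18832 × 2.34385 = 0.441.

0.441 Mg apfu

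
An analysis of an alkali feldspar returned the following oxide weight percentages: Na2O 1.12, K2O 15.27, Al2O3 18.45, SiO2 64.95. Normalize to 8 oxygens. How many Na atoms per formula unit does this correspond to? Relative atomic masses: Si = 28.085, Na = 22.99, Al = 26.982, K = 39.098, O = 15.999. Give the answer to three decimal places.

0.100 Na apfu

Na2O: 1.12/61.979 = 0.01807 mol → 0.03614 mol Na, 0.01807 mol O.
K2O: 15.27/94.195 = 0.16211 mol → 0.32422 mol K, 0.16211 mol O.
Al2O3: 18.45/101.961 = 0.18095 mol → 0.36190 mol Al, 0.54285 mol O.
SiO2: 64.95/60.083 = 1.08100 mol → 1.08100 mol Si, 2.16200 mol O.
Total oxygen = 2.88503 mol. Normalization factor = 8/2.88503 = 2.77293.
Na per 8 O = 0.03614 × 2.77293 = 0.100.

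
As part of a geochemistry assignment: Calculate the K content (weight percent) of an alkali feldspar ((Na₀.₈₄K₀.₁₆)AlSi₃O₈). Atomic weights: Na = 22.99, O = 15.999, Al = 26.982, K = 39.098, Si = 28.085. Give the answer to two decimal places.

2.36 weight percent

M((Na₀.₈₄K₀.₁₆)AlSi₃O₈) = 264.796 g/mol.
K contributes 0.16 × 39.098 = 6.256 g per mole.
6.256/264.796 = 0.0236 → 2.36%.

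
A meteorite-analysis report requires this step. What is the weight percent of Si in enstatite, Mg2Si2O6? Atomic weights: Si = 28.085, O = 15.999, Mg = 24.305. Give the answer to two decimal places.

Molar mass of Mg2Si2O6: 2×24.305 + 2×28.085 + 6×15.999 = 200.774 g/mol.
Mass of Si per formula unit: 2 × 28.085 = 56.170 g.
Weight fraction Si = 56.170 / 200.774 = 0.2798.

27.98 mass %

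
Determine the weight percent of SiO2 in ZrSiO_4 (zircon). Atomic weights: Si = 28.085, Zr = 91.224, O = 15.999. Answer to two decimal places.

Formula mass = 183.305 g/mol.
1 Si → 1.0000 mol SiO2 per formula unit; M(SiO2) = 60.083, so SiO2 mass = 60.083 g.
60.083/183.305 × 100 = 32.78 wt%.

32.78 wt%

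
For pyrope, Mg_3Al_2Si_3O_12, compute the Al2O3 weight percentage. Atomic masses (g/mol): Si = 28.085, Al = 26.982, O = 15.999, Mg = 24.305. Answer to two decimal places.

Formula mass = 403.122 g/mol.
2 Al → 1.0000 mol Al2O3 per formula unit; M(Al2O3) = 101.961, so Al2O3 mass = 101.961 g.
101.961/403.122 × 100 = 25.29 wt%.

25.29 wt%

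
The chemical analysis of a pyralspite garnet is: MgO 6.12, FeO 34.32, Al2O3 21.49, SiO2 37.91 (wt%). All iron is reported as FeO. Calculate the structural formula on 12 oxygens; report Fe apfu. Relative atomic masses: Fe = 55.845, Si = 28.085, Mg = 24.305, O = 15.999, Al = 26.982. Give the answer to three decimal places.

MgO (M=40.304): mol = 0.15185; Mg = 0.15185, O = 0.15185.
FeO (M=71.844): mol = 0.47770; Fe = 0.47770, O = 0.47770.
Al2O3 (M=101.961): mol = 0.21077; Al = 0.42154, O = 0.63231.
SiO2 (M=60.083): mol = 0.63096; Si = 0.63096, O = 1.26192.
ΣO = 2.52378; factor = 12/ΣO = 4.75477.
Fe apfu = 0.47770 × 4.75477 = 2.271.

2.271 Fe apfu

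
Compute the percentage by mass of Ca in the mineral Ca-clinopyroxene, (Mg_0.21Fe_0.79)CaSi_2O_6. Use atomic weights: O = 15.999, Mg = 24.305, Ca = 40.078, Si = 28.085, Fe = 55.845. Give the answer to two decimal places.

Molar mass of (Mg_0.21Fe_0.79)CaSi_2O_6: 0.21×24.305 + 0.79×55.845 + 1×40.078 + 2×28.085 + 6×15.999 = 241.464 g/mol.
Mass of Ca per formula unit: 1 × 40.078 = 40.078 g.
Weight fraction Ca = 40.078 / 241.464 = 0.1660.

16.60 weight percent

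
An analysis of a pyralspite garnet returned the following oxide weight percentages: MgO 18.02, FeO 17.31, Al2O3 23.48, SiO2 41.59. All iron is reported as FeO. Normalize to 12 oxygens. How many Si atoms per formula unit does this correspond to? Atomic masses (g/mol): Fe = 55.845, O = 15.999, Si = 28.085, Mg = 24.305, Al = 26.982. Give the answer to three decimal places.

MgO (M=40.304): mol = 0.44710; Mg = 0.44710, O = 0.44710.
FeO (M=71.844): mol = 0.24094; Fe = 0.24094, O = 0.24094.
Al2O3 (M=101.961): mol = 0.23028; Al = 0.46056, O = 0.69084.
SiO2 (M=60.083): mol = 0.69221; Si = 0.69221, O = 1.38442.
ΣO = 2.76330; factor = 12/ΣO = 4.34263.
Si apfu = 0.69221 × 4.34263 = 3.006.

3.006 Si apfu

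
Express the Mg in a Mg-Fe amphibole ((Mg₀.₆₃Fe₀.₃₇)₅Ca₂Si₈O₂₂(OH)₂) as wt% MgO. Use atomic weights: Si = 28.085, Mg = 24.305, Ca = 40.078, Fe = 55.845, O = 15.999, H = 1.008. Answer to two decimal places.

Molar mass of (Mg₀.₆₃Fe₀.₃₇)₅Ca₂Si₈O₂₂(OH)₂ = 3.15·24.305 + 1.85·55.845 + 2·40.078 + 8·28.085 + 24·15.999 + 2·1.008 = 870.702 g/mol.
Each formula unit contains 3.15 Mg, equivalent to 3.15/1 = 3.1500 mol MgO.
M(MgO) = 1×24.305 + 1×15.999 = 40.304 g/mol.
Mass of MgO per formula unit = 3.1500 × 40.304 = 126.958 g.
MgO wt% = 126.958 / 870.702 × 100 = 14.58%.

14.58 wt%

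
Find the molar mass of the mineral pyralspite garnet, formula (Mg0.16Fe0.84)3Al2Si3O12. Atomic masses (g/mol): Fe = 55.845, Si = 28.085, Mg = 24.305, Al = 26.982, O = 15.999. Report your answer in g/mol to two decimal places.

482.60 g/mol

The formula mass is the sum 0.48·24.305 + 2.52·55.845 + 2·26.982 + 3·28.085 + 12·15.999.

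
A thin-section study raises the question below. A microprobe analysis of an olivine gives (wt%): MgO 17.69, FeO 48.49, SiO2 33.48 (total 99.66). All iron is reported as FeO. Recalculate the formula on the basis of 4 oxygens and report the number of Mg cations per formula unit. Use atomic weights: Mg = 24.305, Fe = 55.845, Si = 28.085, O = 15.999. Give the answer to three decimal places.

17.69 wt% MgO ÷ 40.304 g/mol = 0.43891 mol, giving 0.43891 Mg and 0.43891 O.
48.49 wt% FeO ÷ 71.844 g/mol = 0.67493 mol, giving 0.67493 Fe and 0.67493 O.
33.48 wt% SiO2 ÷ 60.083 g/mol = 0.55723 mol, giving 0.55723 Si and 1.11446 O.
Oxygen sums to 2.22830; scaling by 4/2.22830 = 1.79509 puts the formula on 4 O.
Mg: 0.43891 × 1.79509 = 0.788 atoms per formula unit.

0.788 Mg apfu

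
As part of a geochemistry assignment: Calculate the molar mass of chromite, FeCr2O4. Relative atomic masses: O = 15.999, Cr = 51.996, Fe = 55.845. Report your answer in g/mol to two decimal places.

Fe: 1 × 55.845 = 55.8450
Cr: 2 × 51.996 = 103.9920
O: 4 × 15.999 = 63.9960
Summing the contributions gives the formula mass.

223.83 g/mol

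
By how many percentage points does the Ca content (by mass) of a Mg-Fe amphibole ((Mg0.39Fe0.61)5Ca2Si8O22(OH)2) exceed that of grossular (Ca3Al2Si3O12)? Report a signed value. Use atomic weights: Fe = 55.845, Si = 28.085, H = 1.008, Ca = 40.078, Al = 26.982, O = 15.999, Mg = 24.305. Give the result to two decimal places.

First mineral: 80.156 g Ca in 908.550 g formula = 8.82 wt% Ca.
Second mineral: 120.234 g Ca in 450.441 g formula = 26.69 wt% Ca.
8.82% − 26.69% gives a difference of -17.87 percentage points.

-17.87 percentage points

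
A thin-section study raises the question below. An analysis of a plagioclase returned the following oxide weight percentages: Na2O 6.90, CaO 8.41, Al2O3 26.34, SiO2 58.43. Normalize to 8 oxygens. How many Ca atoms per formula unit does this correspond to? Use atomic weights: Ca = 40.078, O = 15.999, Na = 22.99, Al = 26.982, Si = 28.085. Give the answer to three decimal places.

0.402 Ca apfu

Na2O (M=61.979): mol = 0.11133; Na = 0.22266, O = 0.11133.
CaO (M=56.077): mol = 0.14997; Ca = 0.14997, O = 0.14997.
Al2O3 (M=101.961): mol = 0.25833; Al = 0.51666, O = 0.77499.
SiO2 (M=60.083): mol = 0.97249; Si = 0.97249, O = 1.94498.
ΣO = 2.98127; factor = 8/ΣO = 2.68342.
Ca apfu = 0.14997 × 2.68342 = 0.402.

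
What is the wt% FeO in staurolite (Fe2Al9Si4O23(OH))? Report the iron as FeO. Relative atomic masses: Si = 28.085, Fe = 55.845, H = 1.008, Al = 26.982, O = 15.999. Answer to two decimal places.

16.87 wt%

Formula mass = 851.852 g/mol.
2 Fe → 2.0000 mol FeO per formula unit; M(FeO) = 71.844, so FeO mass = 143.688 g.
143.688/851.852 × 100 = 16.87 wt%.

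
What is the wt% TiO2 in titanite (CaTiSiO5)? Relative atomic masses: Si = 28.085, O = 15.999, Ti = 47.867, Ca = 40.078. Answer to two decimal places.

40.74 wt%

M(CaTiSiO5) = 196.025 g/mol; M(TiO2) = 79.865 g/mol.
Moles TiO2 per formula unit = 1 Ti ÷ 1 = 1.0000.
TiO2 fraction = (1.0000 × 79.865) / 196.025 = 79.865/196.025 = 0.4074.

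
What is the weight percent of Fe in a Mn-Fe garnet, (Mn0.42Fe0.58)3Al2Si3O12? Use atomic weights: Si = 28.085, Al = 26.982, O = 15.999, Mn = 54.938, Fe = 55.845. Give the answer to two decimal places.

19.57 weight percent

Formula mass = 1.26×54.938 + 1.74×55.845 + 2×26.982 + 3×28.085 + 12×15.999 = 496.599 g/mol, of which 97.170 g is Fe.
So Fe makes up 97.170/496.599 = 0.1957 of the mass, i.e. 19.57%.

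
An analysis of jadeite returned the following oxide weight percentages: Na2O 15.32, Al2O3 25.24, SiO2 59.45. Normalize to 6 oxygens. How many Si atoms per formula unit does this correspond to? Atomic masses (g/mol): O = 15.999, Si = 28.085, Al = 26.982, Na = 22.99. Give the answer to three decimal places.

Na2O (M=61.979): mol = 0.24718; Na = 0.49436, O = 0.24718.
Al2O3 (M=101.961): mol = 0.24755; Al = 0.49510, O = 0.74265.
SiO2 (M=60.083): mol = 0.98946; Si = 0.98946, O = 1.97892.
ΣO = 2.96875; factor = 6/ΣO = 2.02105.
Si apfu = 0.98946 × 2.02105 = 2.000.

2.000 Si apfu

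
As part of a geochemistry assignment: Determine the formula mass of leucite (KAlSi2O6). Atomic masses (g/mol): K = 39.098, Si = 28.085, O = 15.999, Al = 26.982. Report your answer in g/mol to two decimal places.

218.24 g/mol

The formula mass is the sum 1*39.098 + 1*26.982 + 2*28.085 + 6*15.999.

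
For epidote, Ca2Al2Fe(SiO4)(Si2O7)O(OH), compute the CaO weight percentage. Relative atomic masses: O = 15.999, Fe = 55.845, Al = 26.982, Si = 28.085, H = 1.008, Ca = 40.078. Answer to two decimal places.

Formula mass = 483.215 g/mol.
2 Ca → 2.0000 mol CaO per formula unit; M(CaO) = 56.077, so CaO mass = 112.154 g.
112.154/483.215 × 100 = 23.21 wt%.

23.21 wt%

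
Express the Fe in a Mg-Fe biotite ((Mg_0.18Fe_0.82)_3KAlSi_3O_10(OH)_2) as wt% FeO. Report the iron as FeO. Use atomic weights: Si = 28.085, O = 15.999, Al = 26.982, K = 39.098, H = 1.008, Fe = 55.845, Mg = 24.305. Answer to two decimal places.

Molar mass of (Mg_0.18Fe_0.82)_3KAlSi_3O_10(OH)_2 = 0.54·24.305 + 2.46·55.845 + 1·39.098 + 1·26.982 + 3·28.085 + 12·15.999 + 2·1.008 = 494.842 g/mol.
Each formula unit contains 2.46 Fe, equivalent to 2.46/1 = 2.4600 mol FeO.
M(FeO) = 1×55.845 + 1×15.999 = 71.844 g/mol.
Mass of FeO per formula unit = 2.4600 × 71.844 = 176.736 g.
FeO wt% = 176.736 / 494.842 × 100 = 35.72%.

35.72 wt%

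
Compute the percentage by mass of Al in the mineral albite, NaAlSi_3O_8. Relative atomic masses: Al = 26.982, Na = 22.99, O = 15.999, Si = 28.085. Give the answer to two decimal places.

10.29 weight percent

Molar mass of NaAlSi_3O_8: 1·22.99 + 1·26.982 + 3·28.085 + 8·15.999 = 262.219 g/mol.
Mass of Al per formula unit: 1 × 26.982 = 26.982 g.
Weight fraction Al = 26.982 / 262.219 = 0.1029.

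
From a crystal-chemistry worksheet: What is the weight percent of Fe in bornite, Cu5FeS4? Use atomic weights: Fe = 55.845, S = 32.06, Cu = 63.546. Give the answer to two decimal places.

11.13 weight percent

M(Cu5FeS4) = 501.815 g/mol.
Fe contributes 1 × 55.845 = 55.845 g per mole.
55.845/501.815 = 0.1113 → 11.13%.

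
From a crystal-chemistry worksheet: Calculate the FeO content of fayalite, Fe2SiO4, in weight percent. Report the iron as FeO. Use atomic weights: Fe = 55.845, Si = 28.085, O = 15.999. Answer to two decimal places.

70.51 wt%

Molar mass of Fe2SiO4 = 2×55.845 + 1×28.085 + 4×15.999 = 203.771 g/mol.
Each formula unit contains 2 Fe, equivalent to 2/1 = 2.0000 mol FeO.
M(FeO) = 1×55.845 + 1×15.999 = 71.844 g/mol.
Mass of FeO per formula unit = 2.0000 × 71.844 = 143.688 g.
FeO wt% = 143.688 / 203.771 × 100 = 70.51%.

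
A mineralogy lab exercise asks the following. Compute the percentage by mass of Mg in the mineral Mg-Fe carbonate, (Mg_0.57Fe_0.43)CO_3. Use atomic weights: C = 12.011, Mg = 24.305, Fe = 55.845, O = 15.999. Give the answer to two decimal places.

M((Mg_0.57Fe_0.43)CO_3) = 97.875 g/mol.
Mg contributes 0.57 × 24.305 = 13.854 g per mole.
13.854/97.875 = 0.1415 → 14.15%.

14.15 weight percent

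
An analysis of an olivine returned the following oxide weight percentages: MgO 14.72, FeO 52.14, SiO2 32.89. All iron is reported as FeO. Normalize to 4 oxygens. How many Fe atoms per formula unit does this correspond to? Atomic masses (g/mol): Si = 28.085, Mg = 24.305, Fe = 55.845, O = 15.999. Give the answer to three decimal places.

MgO (M=40.304): mol = 0.36522; Mg = 0.36522, O = 0.36522.
FeO (M=71.844): mol = 0.72574; Fe = 0.72574, O = 0.72574.
SiO2 (M=60.083): mol = 0.54741; Si = 0.54741, O = 1.09482.
ΣO = 2.18578; factor = 4/ΣO = 1.83001.
Fe apfu = 0.72574 × 1.83001 = 1.328.

1.328 Fe apfu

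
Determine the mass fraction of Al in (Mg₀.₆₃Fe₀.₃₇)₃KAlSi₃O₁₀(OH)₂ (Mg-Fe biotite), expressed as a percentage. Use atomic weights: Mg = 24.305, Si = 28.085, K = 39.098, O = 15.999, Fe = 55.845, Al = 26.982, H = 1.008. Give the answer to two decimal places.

5.97 weight percent

M((Mg₀.₆₃Fe₀.₃₇)₃KAlSi₃O₁₀(OH)₂) = 452.263 g/mol.
Al contributes 1 × 26.982 = 26.982 g per mole.
26.982/452.263 = 0.0597 → 5.97%.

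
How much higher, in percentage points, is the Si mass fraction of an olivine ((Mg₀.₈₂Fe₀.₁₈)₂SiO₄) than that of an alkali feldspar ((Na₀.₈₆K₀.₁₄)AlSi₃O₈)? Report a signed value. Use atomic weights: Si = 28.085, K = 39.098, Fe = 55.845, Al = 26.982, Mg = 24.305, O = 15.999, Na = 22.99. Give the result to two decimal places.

-13.39 percentage points

M((Mg₀.₈₂Fe₀.₁₈)₂SiO₄) = 152.045 g/mol, so wt% Si = 28.085/152.045 × 100 = 18.47%.
M((Na₀.₈₆K₀.₁₄)AlSi₃O₈) = 264.474 g/mol, so wt% Si = 84.255/264.474 × 100 = 31.86%.
18.47 − 31.86 = -13.39 pp.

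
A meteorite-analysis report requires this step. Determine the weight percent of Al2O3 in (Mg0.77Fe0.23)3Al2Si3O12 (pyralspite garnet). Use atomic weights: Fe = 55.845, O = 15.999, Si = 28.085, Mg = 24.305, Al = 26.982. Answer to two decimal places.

M((Mg0.77Fe0.23)3Al2Si3O12) = 424.885 g/mol; M(Al2O3) = 101.961 g/mol.
Moles Al2O3 per formula unit = 2 Al ÷ 2 = 1.0000.
Al2O3 fraction = (1.0000 × 101.961) / 424.885 = 101.961/424.885 = 0.2400.

24.00 wt%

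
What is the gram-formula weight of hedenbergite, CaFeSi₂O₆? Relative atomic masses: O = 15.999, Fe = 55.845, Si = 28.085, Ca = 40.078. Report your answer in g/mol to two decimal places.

The formula mass is the sum 1(40.078) + 1(55.845) + 2(28.085) + 6(15.999).

248.09 g/mol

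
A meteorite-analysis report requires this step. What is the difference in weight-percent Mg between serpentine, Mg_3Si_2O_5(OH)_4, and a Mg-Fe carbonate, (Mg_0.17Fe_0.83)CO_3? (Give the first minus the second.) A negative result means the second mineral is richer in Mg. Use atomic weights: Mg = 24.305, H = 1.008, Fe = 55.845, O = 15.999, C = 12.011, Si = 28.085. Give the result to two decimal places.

22.57 percentage points

First mineral: 72.915 g Mg in 277.108 g formula = 26.31 wt% Mg.
Second mineral: 4.132 g Mg in 110.491 g formula = 3.74 wt% Mg.
26.31% − 3.74% gives a difference of 22.57 percentage points.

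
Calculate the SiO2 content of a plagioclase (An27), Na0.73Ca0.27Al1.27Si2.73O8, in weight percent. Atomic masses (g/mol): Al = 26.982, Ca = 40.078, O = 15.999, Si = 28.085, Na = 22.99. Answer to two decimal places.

61.54 wt%

M(Na0.73Ca0.27Al1.27Si2.73O8) = 266.535 g/mol; M(SiO2) = 60.083 g/mol.
Moles SiO2 per formula unit = 2.73 Si ÷ 1 = 2.7300.
SiO2 fraction = (2.7300 × 60.083) / 266.535 = 164.027/266.535 = 0.6154.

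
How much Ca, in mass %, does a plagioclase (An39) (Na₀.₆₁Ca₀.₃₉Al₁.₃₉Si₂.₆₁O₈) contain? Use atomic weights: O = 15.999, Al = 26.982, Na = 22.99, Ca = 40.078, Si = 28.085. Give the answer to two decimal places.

5.82 mass %

Formula mass = 0.61·22.99 + 0.39·40.078 + 1.39·26.982 + 2.61·28.085 + 8·15.999 = 268.453 g/mol, of which 15.630 g is Ca.
So Ca makes up 15.630/268.453 = 0.0582 of the mass, i.e. 5.82%.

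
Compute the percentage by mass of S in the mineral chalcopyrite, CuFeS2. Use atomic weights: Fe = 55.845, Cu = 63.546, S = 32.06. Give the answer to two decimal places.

M(CuFeS2) = 183.511 g/mol.
S contributes 2 × 32.06 = 64.120 g per mole.
64.120/183.511 = 0.3494 → 34.94%.

34.94 wt%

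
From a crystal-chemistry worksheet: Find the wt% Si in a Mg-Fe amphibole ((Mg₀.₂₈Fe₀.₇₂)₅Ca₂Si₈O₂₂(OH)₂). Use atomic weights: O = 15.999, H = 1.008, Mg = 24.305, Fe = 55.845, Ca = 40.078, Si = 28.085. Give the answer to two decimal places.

M((Mg₀.₂₈Fe₀.₇₂)₅Ca₂Si₈O₂₂(OH)₂) = 925.897 g/mol.
Si contributes 8 × 28.085 = 224.680 g per mole.
224.680/925.897 = 0.2427 → 24.27%.

24.27 mass %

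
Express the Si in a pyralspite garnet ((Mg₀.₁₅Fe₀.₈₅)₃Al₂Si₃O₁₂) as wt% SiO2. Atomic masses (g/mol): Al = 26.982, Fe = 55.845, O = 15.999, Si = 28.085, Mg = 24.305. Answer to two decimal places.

37.28 wt%

Formula mass = 483.549 g/mol.
3 Si → 3.0000 mol SiO2 per formula unit; M(SiO2) = 60.083, so SiO2 mass = 180.249 g.
180.249/483.549 × 100 = 37.28 wt%.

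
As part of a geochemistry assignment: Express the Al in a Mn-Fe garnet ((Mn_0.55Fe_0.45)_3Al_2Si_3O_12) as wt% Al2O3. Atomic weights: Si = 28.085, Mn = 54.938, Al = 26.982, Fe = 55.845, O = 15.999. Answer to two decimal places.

M((Mn_0.55Fe_0.45)_3Al_2Si_3O_12) = 496.245 g/mol; M(Al2O3) = 101.961 g/mol.
Moles Al2O3 per formula unit = 2 Al ÷ 2 = 1.0000.
Al2O3 fraction = (1.0000 × 101.961) / 496.245 = 101.961/496.245 = 0.2055.

20.55 wt%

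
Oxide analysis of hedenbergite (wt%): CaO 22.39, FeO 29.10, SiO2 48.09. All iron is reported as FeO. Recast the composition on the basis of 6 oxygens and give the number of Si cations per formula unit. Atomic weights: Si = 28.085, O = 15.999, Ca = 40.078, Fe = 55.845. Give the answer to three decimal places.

CaO (M=56.077): mol = 0.39927; Ca = 0.39927, O = 0.39927.
FeO (M=71.844): mol = 0.40504; Fe = 0.40504, O = 0.40504.
SiO2 (M=60.083): mol = 0.80039; Si = 0.80039, O = 1.60078.
ΣO = 2.40509; factor = 6/ΣO = 2.49471.
Si apfu = 0.80039 × 2.49471 = 1.997.

1.997 Si apfu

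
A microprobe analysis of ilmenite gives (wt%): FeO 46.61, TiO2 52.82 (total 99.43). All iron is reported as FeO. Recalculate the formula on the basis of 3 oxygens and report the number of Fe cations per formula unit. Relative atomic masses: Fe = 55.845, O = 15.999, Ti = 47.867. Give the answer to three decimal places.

46.61 wt% FeO ÷ 71.844 g/mol = 0.64877 mol, giving 0.64877 Fe and 0.64877 O.
52.82 wt% TiO2 ÷ 79.865 g/mol = 0.66137 mol, giving 0.66137 Ti and 1.32274 O.
Oxygen sums to 1.97151; scaling by 3/1.97151 = 1.52168 puts the formula on 3 O.
Fe: 0.64877 × 1.52168 = 0.987 atoms per formula unit.

0.987 Fe apfu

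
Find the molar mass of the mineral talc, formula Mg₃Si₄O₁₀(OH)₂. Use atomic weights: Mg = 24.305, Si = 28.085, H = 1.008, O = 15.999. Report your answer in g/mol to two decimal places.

M = 3×24.305 + 4×28.085 + 12×15.999 + 2×1.008

379.26 g/mol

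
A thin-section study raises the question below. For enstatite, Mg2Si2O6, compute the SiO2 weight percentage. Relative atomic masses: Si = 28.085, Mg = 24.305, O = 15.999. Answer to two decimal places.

59.85 wt%

Molar mass of Mg2Si2O6 = 2×24.305 + 2×28.085 + 6×15.999 = 200.774 g/mol.
Each formula unit contains 2 Si, equivalent to 2/1 = 2.0000 mol SiO2.
M(SiO2) = 1×28.085 + 2×15.999 = 60.083 g/mol.
Mass of SiO2 per formula unit = 2.0000 × 60.083 = 120.166 g.
SiO2 wt% = 120.166 / 200.774 × 100 = 59.85%.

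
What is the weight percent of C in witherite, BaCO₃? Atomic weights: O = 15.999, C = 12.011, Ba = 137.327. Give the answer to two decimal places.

M(BaCO₃) = 197.335 g/mol.
C contributes 1 × 12.011 = 12.011 g per mole.
12.011/197.335 = 0.0609 → 6.09%.

6.09 weight percent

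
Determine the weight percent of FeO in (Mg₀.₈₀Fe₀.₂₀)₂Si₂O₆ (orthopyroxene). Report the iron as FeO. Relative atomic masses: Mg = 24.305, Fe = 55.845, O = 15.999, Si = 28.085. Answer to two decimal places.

13.47 wt%

Formula mass = 213.390 g/mol.
0.40 Fe → 0.4000 mol FeO per formula unit; M(FeO) = 71.844, so FeO mass = 28.738 g.
28.738/213.390 × 100 = 13.47 wt%.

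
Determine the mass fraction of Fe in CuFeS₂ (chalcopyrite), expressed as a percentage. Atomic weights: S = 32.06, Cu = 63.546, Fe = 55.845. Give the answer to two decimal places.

30.43 weight percent

Molar mass of CuFeS₂: 1*63.546 + 1*55.845 + 2*32.06 = 183.511 g/mol.
Mass of Fe per formula unit: 1 × 55.845 = 55.845 g.
Weight fraction Fe = 55.845 / 183.511 = 0.3043.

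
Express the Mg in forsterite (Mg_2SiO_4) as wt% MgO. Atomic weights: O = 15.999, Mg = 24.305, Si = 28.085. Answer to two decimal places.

57.29 wt%

M(Mg_2SiO_4) = 140.691 g/mol; M(MgO) = 40.304 g/mol.
Moles MgO per formula unit = 2 Mg ÷ 1 = 2.0000.
MgO fraction = (2.0000 × 40.304) / 140.691 = 80.608/140.691 = 0.5729.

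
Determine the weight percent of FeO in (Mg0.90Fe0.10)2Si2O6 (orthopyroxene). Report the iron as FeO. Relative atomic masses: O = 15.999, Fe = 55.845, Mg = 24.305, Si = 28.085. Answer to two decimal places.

6.94 wt%

Molar mass of (Mg0.90Fe0.10)2Si2O6 = 1.80*24.305 + 0.20*55.845 + 2*28.085 + 6*15.999 = 207.082 g/mol.
Each formula unit contains 0.20 Fe, equivalent to 0.20/1 = 0.2000 mol FeO.
M(FeO) = 1×55.845 + 1×15.999 = 71.844 g/mol.
Mass of FeO per formula unit = 0.2000 × 71.844 = 14.369 g.
FeO wt% = 14.369 / 207.082 × 100 = 6.94%.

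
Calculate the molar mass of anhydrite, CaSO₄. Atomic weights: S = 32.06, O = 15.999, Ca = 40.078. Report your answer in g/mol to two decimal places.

Ca: 1 × 40.078 = 40.0780
S: 1 × 32.06 = 32.0600
O: 4 × 15.999 = 63.9960
Summing the contributions gives the formula mass.

136.13 g/mol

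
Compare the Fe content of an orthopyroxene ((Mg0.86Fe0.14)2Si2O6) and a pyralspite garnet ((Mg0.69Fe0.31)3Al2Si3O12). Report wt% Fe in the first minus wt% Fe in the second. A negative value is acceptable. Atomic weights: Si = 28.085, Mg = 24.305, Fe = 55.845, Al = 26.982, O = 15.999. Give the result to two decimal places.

M((Mg0.86Fe0.14)2Si2O6) = 209.605 g/mol, so wt% Fe = 15.637/209.605 × 100 = 7.46%.
M((Mg0.69Fe0.31)3Al2Si3O12) = 432.454 g/mol, so wt% Fe = 51.936/432.454 × 100 = 12.01%.
7.46 − 12.01 = -4.55 pp.

-4.55 percentage points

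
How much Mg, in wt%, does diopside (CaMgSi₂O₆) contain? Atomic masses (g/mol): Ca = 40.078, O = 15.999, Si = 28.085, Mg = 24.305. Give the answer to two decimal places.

11.22 wt%

M(CaMgSi₂O₆) = 216.547 g/mol.
Mg contributes 1 × 24.305 = 24.305 g per mole.
24.305/216.547 = 0.1122 → 11.22%.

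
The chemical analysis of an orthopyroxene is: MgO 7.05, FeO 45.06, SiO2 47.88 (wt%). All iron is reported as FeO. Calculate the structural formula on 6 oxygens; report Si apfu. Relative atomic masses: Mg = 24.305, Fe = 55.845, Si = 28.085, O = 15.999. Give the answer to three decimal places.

1.996 Si apfu

MgO: 7.05/40.304 = 0.17492 mol → 0.17492 mol Mg, 0.17492 mol O.
FeO: 45.06/71.844 = 0.62719 mol → 0.62719 mol Fe, 0.62719 mol O.
SiO2: 47.88/60.083 = 0.79690 mol → 0.79690 mol Si, 1.59380 mol O.
Total oxygen = 2.39591 mol. Normalization factor = 6/2.39591 = 2.50427.
Si per 6 O = 0.79690 × 2.50427 = 1.996.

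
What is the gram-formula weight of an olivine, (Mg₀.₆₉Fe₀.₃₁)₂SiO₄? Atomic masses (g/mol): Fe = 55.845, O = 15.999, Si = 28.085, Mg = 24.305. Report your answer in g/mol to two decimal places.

160.25 g/mol

The formula mass is the sum 1.38·24.305 + 0.62·55.845 + 1·28.085 + 4·15.999.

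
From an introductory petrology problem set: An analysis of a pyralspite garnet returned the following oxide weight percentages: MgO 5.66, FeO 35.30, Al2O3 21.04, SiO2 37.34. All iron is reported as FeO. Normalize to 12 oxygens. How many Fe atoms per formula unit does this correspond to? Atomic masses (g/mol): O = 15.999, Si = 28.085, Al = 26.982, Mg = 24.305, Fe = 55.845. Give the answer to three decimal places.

2.364 Fe apfu

MgO: 5.66/40.304 = 0.14043 mol → 0.14043 mol Mg, 0.14043 mol O.
FeO: 35.30/71.844 = 0.49134 mol → 0.49134 mol Fe, 0.49134 mol O.
Al2O3: 21.04/101.961 = 0.20635 mol → 0.41270 mol Al, 0.61905 mol O.
SiO2: 37.34/60.083 = 0.62147 mol → 0.62147 mol Si, 1.24294 mol O.
Total oxygen = 2.49376 mol. Normalization factor = 12/2.49376 = 4.81201.
Fe per 12 O = 0.49134 × 4.81201 = 2.364.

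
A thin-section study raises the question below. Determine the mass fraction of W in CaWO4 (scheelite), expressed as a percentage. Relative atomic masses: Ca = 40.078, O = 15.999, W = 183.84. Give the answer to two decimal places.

Molar mass of CaWO4: 1·40.078 + 1·183.84 + 4·15.999 = 287.914 g/mol.
Mass of W per formula unit: 1 × 183.84 = 183.840 g.
Weight fraction W = 183.840 / 287.914 = 0.6385.

63.85 weight percent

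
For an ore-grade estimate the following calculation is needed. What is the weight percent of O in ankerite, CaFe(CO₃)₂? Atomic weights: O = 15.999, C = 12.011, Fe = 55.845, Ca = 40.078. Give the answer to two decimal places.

44.45 weight percent

Formula mass = 1×40.078 + 1×55.845 + 2×12.011 + 6×15.999 = 215.939 g/mol, of which 95.994 g is O.
So O makes up 95.994/215.939 = 0.4445 of the mass, i.e. 44.45%.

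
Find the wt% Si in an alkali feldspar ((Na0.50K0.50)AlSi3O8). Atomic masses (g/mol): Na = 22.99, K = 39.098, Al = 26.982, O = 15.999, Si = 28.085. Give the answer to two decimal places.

31.17 mass %

M((Na0.50K0.50)AlSi3O8) = 270.273 g/mol.
Si contributes 3 × 28.085 = 84.255 g per mole.
84.255/270.273 = 0.3117 → 31.17%.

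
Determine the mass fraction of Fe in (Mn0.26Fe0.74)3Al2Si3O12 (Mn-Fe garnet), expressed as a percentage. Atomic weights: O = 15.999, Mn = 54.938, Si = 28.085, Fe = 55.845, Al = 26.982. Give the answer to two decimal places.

24.94 mass %

Molar mass of (Mn0.26Fe0.74)3Al2Si3O12: 0.78×54.938 + 2.22×55.845 + 2×26.982 + 3×28.085 + 12×15.999 = 497.035 g/mol.
Mass of Fe per formula unit: 2.22 × 55.845 = 123.976 g.
Weight fraction Fe = 123.976 / 497.035 = 0.2494.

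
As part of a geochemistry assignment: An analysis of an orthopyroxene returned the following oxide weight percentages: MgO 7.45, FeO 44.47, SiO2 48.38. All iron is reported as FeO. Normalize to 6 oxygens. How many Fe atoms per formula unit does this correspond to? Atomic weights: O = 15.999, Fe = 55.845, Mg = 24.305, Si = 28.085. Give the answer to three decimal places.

MgO (M=40.304): mol = 0.18485; Mg = 0.18485, O = 0.18485.
FeO (M=71.844): mol = 0.61898; Fe = 0.61898, O = 0.61898.
SiO2 (M=60.083): mol = 0.80522; Si = 0.80522, O = 1.61044.
ΣO = 2.41427; factor = 6/ΣO = 2.48522.
Fe apfu = 0.61898 × 2.48522 = 1.538.

1.538 Fe apfu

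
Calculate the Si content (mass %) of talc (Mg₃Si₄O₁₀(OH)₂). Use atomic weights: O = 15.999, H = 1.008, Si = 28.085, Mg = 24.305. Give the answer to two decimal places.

29.62 mass %

Molar mass of Mg₃Si₄O₁₀(OH)₂: 3×24.305 + 4×28.085 + 12×15.999 + 2×1.008 = 379.259 g/mol.
Mass of Si per formula unit: 4 × 28.085 = 112.340 g.
Weight fraction Si = 112.340 / 379.259 = 0.2962.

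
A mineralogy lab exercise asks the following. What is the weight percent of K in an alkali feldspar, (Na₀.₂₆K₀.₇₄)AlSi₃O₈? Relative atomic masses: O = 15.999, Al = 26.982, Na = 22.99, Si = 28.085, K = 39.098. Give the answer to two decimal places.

Molar mass of (Na₀.₂₆K₀.₇₄)AlSi₃O₈: 0.26×22.99 + 0.74×39.098 + 1×26.982 + 3×28.085 + 8×15.999 = 274.139 g/mol.
Mass of K per formula unit: 0.74 × 39.098 = 28.933 g.
Weight fraction K = 28.933 / 274.139 = 0.1055.

10.55 wt%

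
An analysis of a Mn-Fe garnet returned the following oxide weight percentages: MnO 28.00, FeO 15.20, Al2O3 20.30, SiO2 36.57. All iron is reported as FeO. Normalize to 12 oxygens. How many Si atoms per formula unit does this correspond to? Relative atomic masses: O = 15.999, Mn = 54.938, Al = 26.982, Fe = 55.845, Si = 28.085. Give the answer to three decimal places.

MnO: 28.00/70.937 = 0.39472 mol → 0.39472 mol Mn, 0.39472 mol O.
FeO: 15.20/71.844 = 0.21157 mol → 0.21157 mol Fe, 0.21157 mol O.
Al2O3: 20.30/101.961 = 0.19910 mol → 0.39820 mol Al, 0.59730 mol O.
SiO2: 36.57/60.083 = 0.60866 mol → 0.60866 mol Si, 1.21732 mol O.
Total oxygen = 2.42091 mol. Normalization factor = 12/2.42091 = 4.95681.
Si per 12 O = 0.60866 × 4.95681 = 3.017.

3.017 Si apfu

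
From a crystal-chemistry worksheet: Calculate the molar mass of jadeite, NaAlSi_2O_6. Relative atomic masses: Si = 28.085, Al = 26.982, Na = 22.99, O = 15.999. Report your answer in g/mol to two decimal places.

The formula mass is the sum 1(22.99) + 1(26.982) + 2(28.085) + 6(15.999).

202.14 g/mol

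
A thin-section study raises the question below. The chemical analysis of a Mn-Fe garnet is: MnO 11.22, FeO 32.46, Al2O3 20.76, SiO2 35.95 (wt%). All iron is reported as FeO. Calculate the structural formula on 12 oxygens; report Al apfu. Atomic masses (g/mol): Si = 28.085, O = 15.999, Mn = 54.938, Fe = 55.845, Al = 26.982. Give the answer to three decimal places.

MnO (M=70.937): mol = 0.15817; Mn = 0.15817, O = 0.15817.
FeO (M=71.844): mol = 0.45181; Fe = 0.45181, O = 0.45181.
Al2O3 (M=101.961): mol = 0.20361; Al = 0.40722, O = 0.61083.
SiO2 (M=60.083): mol = 0.59834; Si = 0.59834, O = 1.19668.
ΣO = 2.41749; factor = 12/ΣO = 4.96383.
Al apfu = 0.40722 × 4.96383 = 2.021.

2.021 Al apfu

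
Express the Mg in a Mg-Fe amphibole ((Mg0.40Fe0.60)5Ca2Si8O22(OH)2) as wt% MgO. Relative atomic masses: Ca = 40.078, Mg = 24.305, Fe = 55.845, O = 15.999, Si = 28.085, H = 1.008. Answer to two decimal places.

8.89 wt%

M((Mg0.40Fe0.60)5Ca2Si8O22(OH)2) = 906.973 g/mol; M(MgO) = 40.304 g/mol.
Moles MgO per formula unit = 2 Mg ÷ 1 = 2.0000.
MgO fraction = (2.0000 × 40.304) / 906.973 = 80.608/906.973 = 0.0889.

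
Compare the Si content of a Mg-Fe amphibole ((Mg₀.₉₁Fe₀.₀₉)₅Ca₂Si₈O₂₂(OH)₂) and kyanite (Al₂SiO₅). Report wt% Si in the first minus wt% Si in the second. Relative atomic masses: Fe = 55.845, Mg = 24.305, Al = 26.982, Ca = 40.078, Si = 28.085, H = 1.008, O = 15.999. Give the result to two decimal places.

First mineral: 224.680 g Si in 826.546 g formula = 27.18 wt% Si.
Second mineral: 28.085 g Si in 162.044 g formula = 17.33 wt% Si.
27.18% − 17.33% gives a difference of 9.85 percentage points.

9.85 percentage points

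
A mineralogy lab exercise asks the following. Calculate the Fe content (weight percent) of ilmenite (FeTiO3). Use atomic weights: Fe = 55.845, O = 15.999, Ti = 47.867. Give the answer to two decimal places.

Molar mass of FeTiO3: 1×55.845 + 1×47.867 + 3×15.999 = 151.709 g/mol.
Mass of Fe per formula unit: 1 × 55.845 = 55.845 g.
Weight fraction Fe = 55.845 / 151.709 = 0.3681.

36.81 weight percent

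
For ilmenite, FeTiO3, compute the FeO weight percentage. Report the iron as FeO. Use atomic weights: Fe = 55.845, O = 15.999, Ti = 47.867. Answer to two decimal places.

M(FeTiO3) = 151.709 g/mol; M(FeO) = 71.844 g/mol.
Moles FeO per formula unit = 1 Fe ÷ 1 = 1.0000.
FeO fraction = (1.0000 × 71.844) / 151.709 = 71.844/151.709 = 0.4736.

47.36 wt%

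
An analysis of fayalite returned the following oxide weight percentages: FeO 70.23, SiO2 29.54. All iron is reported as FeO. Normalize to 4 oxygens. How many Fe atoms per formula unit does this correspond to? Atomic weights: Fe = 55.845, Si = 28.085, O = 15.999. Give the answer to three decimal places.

FeO (M=71.844): mol = 0.97753; Fe = 0.97753, O = 0.97753.
SiO2 (M=60.083): mol = 0.49165; Si = 0.49165, O = 0.98330.
ΣO = 1.96083; factor = 4/ΣO = 2.03995.
Fe apfu = 0.97753 × 2.03995 = 1.994.

1.994 Fe apfu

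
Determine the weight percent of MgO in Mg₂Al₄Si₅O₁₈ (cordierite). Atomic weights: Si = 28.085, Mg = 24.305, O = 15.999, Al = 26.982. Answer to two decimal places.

13.78 wt%

Molar mass of Mg₂Al₄Si₅O₁₈ = 2·24.305 + 4·26.982 + 5·28.085 + 18·15.999 = 584.945 g/mol.
Each formula unit contains 2 Mg, equivalent to 2/1 = 2.0000 mol MgO.
M(MgO) = 1×24.305 + 1×15.999 = 40.304 g/mol.
Mass of MgO per formula unit = 2.0000 × 40.304 = 80.608 g.
MgO wt% = 80.608 / 584.945 × 100 = 13.78%.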